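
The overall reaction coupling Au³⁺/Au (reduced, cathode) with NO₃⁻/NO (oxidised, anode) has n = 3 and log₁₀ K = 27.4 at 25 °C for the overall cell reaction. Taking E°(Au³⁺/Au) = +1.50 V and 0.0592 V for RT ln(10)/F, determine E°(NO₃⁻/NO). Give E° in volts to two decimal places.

+0.96 V

E°cell = (0.0592/n)·log K = (0.0592/3)(27.4) = +0.541 V.
Since Au³⁺/Au is the cathode and NO₃⁻/NO the anode, E°cell = E°(Au³⁺/Au) − E°(NO₃⁻/NO).
So E°(NO₃⁻/NO) = E°(Au³⁺/Au) − E°cell = (+1.50) − (+0.541) = +0.96 V.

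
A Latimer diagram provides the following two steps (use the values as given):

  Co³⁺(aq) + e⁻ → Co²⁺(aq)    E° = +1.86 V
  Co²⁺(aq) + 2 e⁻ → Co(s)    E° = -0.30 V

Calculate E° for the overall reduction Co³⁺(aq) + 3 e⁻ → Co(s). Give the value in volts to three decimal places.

Adding the free-energy changes (−nFE°) of the two steps gives −n₃FE°₃ = −n₁FE°₁ − n₂FE°₂.
E°₃ = (1×+1.86 + 2×-0.30) / 3 = (+1.260) / 3 = +0.420 V.
Simply averaging or adding the two E° values would be wrong; the electron-weighted sum is required.

+0.420 V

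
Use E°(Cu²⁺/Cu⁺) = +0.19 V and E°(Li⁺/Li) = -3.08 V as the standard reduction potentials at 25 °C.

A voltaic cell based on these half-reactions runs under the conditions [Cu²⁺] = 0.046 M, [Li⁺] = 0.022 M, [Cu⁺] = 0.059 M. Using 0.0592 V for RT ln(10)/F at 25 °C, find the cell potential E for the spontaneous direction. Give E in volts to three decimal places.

Cu²⁺/Cu⁺ is the cathode (higher E°), Li⁺/Li the anode: E°cell = +0.19 − (-3.08) = +3.27 V, n = 1.
Overall: Cu²⁺(aq) + Li(s) → Cu⁺(aq) + Li⁺(aq)
Q = [Cu⁺]·[Li⁺] / ([Cu²⁺]); log Q = -1.549.
E = E° − (0.0592/n) log Q = +3.27 − (0.0592/1)(-1.549) = +3.362 V.

+3.362 V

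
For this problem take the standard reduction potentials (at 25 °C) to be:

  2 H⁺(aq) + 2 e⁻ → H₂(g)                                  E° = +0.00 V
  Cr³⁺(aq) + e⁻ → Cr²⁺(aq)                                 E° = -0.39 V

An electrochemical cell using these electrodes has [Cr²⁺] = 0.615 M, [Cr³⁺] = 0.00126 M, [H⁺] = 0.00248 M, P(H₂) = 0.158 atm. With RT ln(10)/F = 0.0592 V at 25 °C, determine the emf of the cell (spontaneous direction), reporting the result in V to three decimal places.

+0.419 V

H⁺/H₂ is the cathode (higher E°), Cr³⁺/Cr²⁺ the anode: E°cell = +0.00 − (-0.39) = +0.39 V, n = 2.
Overall: 2 H⁺(aq) + 2 Cr²⁺(aq) → H₂(g) + 2 Cr³⁺(aq)
Q = P(H₂)·[Cr³⁺]^2 / ([H⁺]^2·[Cr²⁺]^2); log Q = -0.967.
E = E° − (0.0592/n) log Q = +0.39 − (0.0592/2)(-0.967) = +0.419 V.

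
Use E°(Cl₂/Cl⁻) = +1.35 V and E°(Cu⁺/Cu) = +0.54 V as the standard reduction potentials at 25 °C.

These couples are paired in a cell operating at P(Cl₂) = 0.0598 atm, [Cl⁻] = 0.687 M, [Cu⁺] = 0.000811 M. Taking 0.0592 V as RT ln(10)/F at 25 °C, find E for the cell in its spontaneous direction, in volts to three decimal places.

+0.966 V

Cl₂/Cl⁻ is the cathode (higher E°), Cu⁺/Cu the anode: E°cell = +1.35 − (+0.54) = +0.81 V, n = 2.
Overall: Cl₂(g) + 2 Cu(s) → 2 Cl⁻(aq) + 2 Cu⁺(aq)
Q = [Cl⁻]^2·[Cu⁺]^2 / (P(Cl₂)); log Q = -5.285.
E = E° − (0.0592/n) log Q = +0.81 − (0.0592/2)(-5.285) = +0.966 V.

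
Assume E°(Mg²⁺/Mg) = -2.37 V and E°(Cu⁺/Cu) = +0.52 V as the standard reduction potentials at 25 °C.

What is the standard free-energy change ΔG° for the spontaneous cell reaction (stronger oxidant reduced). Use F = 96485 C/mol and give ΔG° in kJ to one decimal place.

Cu⁺/Cu (E° = +0.52 V) is the cathode; Mg²⁺/Mg (E° = -2.37 V) is the anode, so E°cell = +2.89 V.
Balancing electrons gives n = 2 (lcm of 1 and 2).
ΔG° = −nFE° = −(2)(96485)(+2.89) = -557,683 J = -557.7 kJ.

-557.7 kJ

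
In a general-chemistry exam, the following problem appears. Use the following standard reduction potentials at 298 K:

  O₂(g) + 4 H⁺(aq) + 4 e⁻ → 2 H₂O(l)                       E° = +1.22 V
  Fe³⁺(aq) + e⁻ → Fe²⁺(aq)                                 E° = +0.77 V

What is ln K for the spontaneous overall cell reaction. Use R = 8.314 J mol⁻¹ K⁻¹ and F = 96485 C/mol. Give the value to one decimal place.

Cathode: O₂/H₂O; anode: Fe³⁺/Fe²⁺. E°cell = (+1.22) − (+0.77) = +0.45 V, with n = 4.
ΔG° = −nFE° = −RT ln K, so ln K = nFE°/(RT) = (4)(96485)(+0.45) / ((8.314)(298)) = 70.098.

70.1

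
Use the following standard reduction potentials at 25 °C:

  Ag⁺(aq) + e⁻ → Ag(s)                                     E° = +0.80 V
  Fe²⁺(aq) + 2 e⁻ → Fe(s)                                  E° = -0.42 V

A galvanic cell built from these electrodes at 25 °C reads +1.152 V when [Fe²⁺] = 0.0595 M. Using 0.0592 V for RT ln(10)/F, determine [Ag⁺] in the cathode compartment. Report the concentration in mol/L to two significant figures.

Ag⁺/Ag is the cathode, Fe²⁺/Fe the anode: E°cell = +1.22 V, n = 2.
Overall reaction: 2 Ag⁺(aq) + Fe(s) → 2 Ag(s) + Fe²⁺(aq); Q = [Fe²⁺]^1/[Ag⁺]^2.
From E = E° − (0.0592/n) log Q: log Q = (E° − E)·n/0.0592 = (+1.22 − (+1.152))·2/0.0592 = 2.2973.
So 2·log[Ag⁺] = 1·log(0.0595) − log Q = -1.2255 − (2.2973) = -3.5228; log[Ag⁺] = -3.5228 / 2 = -1.7614; [Ag⁺] = 10^(-1.7614) ≈ 0.017 M.

0.017 M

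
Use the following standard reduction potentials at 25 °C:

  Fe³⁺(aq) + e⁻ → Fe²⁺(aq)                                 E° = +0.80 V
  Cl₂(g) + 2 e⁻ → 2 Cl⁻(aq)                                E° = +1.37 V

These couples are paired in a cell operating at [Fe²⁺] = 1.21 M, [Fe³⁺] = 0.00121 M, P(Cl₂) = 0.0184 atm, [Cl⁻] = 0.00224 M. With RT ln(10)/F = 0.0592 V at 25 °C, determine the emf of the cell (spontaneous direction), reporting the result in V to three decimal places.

Cl₂/Cl⁻ is the cathode (higher E°), Fe³⁺/Fe²⁺ the anode: E°cell = +1.37 − (+0.80) = +0.57 V, n = 2.
Overall: Cl₂(g) + 2 Fe²⁺(aq) → 2 Cl⁻(aq) + 2 Fe³⁺(aq)
Q = [Cl⁻]^2·[Fe³⁺]^2 / (P(Cl₂)·[Fe²⁺]^2); log Q = -9.564.
E = E° − (0.0592/n) log Q = +0.57 − (0.0592/2)(-9.564) = +0.853 V.

+0.853 V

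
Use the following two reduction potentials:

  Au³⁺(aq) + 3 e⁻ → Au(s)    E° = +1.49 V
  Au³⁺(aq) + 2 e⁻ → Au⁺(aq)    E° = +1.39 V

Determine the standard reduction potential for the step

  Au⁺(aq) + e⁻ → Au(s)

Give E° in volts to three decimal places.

Sequential free energies add, so n₃E°₃ = n₁E°₁ + n₂E°₂.
With n₃ = 3, and the known step contributing 2×(+1.39) V, the unknown satisfies 1·E° = 3×(+1.49) − 2×(+1.39) = +1.690.
E° = +1.690 / 1 = +1.690 V.

+1.690 V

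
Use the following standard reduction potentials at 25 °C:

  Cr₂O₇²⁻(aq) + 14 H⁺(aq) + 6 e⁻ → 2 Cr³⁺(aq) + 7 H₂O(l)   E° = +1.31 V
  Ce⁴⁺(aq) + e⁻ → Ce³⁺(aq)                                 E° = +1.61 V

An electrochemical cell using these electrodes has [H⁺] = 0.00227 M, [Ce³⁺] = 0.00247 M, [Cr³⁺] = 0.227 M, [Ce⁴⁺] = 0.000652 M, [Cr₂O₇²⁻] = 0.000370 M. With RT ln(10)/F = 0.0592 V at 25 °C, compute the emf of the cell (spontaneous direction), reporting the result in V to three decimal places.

+0.652 V

Ce⁴⁺/Ce³⁺ is the cathode (higher E°), Cr₂O₇²⁻/Cr³⁺ the anode: E°cell = +1.61 − (+1.31) = +0.30 V, n = 6.
Overall: 6 Ce⁴⁺(aq) + 2 Cr³⁺(aq) + 7 H₂O(l) → 6 Ce³⁺(aq) + Cr₂O₇²⁻(aq) + 14 H⁺(aq)
Q = [Ce³⁺]^6·[Cr₂O₇²⁻]·[H⁺]^14 / ([Ce⁴⁺]^6·[Cr³⁺]^2); log Q = -35.689.
E = E° − (0.0592/n) log Q = +0.30 − (0.0592/6)(-35.689) = +0.652 V.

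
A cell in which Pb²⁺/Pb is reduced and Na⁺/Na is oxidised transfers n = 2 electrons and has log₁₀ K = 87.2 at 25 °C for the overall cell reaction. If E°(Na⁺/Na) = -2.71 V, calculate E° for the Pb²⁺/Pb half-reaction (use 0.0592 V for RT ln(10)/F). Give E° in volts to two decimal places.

E°cell = (0.0592/n)·log K = (0.0592/2)(87.2) = +2.581 V.
Since Pb²⁺/Pb is the cathode and Na⁺/Na the anode, E°cell = E°(Pb²⁺/Pb) − E°(Na⁺/Na).
So E°(Pb²⁺/Pb) = E°cell + E°(Na⁺/Na) = +2.581 + (-2.71) = -0.13 V.

-0.13 V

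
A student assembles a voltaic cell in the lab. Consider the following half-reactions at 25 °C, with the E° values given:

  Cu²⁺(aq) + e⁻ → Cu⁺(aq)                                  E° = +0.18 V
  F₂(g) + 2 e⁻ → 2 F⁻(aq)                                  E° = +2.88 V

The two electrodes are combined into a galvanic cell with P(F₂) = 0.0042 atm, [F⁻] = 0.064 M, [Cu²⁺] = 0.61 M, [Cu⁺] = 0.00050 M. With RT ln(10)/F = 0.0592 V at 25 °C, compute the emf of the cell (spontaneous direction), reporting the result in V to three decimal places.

F₂/F⁻ is the cathode (higher E°), Cu²⁺/Cu⁺ the anode: E°cell = +2.88 − (+0.18) = +2.70 V, n = 2.
Overall: F₂(g) + 2 Cu⁺(aq) → 2 F⁻(aq) + 2 Cu²⁺(aq)
Q = [F⁻]^2·[Cu²⁺]^2 / (P(F₂)·[Cu⁺]^2); log Q = 6.162.
E = E° − (0.0592/n) log Q = +2.70 − (0.0592/2)(6.162) = +2.518 V.

+2.518 V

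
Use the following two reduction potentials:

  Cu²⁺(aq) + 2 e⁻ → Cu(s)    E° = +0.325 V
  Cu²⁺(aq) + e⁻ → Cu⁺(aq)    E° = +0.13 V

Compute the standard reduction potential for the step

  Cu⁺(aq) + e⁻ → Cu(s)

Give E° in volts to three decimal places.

+0.520 V

Sequential free energies add, so n₃E°₃ = n₁E°₁ + n₂E°₂.
With n₃ = 2, and the known step contributing 1×(+0.13) V, the unknown satisfies 1·E° = 2×(+0.325) − 1×(+0.13) = +0.520.
E° = +0.520 / 1 = +0.520 V.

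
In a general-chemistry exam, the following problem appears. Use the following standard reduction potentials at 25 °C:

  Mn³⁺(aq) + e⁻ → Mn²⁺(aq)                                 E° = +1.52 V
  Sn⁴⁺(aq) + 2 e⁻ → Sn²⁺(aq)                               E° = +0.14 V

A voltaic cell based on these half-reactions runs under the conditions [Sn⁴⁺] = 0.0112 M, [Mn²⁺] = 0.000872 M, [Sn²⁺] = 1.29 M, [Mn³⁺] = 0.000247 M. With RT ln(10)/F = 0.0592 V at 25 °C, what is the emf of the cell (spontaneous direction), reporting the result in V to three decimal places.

+1.409 V

Mn³⁺/Mn²⁺ is the cathode (higher E°), Sn⁴⁺/Sn²⁺ the anode: E°cell = +1.52 − (+0.14) = +1.38 V, n = 2.
Overall: 2 Mn³⁺(aq) + Sn²⁺(aq) → 2 Mn²⁺(aq) + Sn⁴⁺(aq)
Q = [Mn²⁺]^2·[Sn⁴⁺] / ([Mn³⁺]^2·[Sn²⁺]); log Q = -0.966.
E = E° − (0.0592/n) log Q = +1.38 − (0.0592/2)(-0.966) = +1.409 V.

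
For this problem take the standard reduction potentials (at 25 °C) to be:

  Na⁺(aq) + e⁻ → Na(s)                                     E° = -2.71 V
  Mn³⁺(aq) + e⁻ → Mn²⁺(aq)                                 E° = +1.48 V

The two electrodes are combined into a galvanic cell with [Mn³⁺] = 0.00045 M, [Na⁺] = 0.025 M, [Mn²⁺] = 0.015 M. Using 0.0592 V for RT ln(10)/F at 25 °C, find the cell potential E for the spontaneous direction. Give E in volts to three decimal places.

Mn³⁺/Mn²⁺ is the cathode (higher E°), Na⁺/Na the anode: E°cell = +1.48 − (-2.71) = +4.19 V, n = 1.
Overall: Mn³⁺(aq) + Na(s) → Mn²⁺(aq) + Na⁺(aq)
Q = [Mn²⁺]·[Na⁺] / ([Mn³⁺]); log Q = -0.079.
E = E° − (0.0592/n) log Q = +4.19 − (0.0592/1)(-0.079) = +4.195 V.

+4.195 V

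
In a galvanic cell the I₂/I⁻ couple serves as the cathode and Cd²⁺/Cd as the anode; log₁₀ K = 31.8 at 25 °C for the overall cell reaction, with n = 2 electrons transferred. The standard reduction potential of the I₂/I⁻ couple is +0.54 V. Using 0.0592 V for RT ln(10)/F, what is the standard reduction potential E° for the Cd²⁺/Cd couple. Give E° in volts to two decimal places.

E°cell = (0.0592/n)·log K = (0.0592/2)(31.8) = +0.941 V.
Since I₂/I⁻ is the cathode and Cd²⁺/Cd the anode, E°cell = E°(I₂/I⁻) − E°(Cd²⁺/Cd).
So E°(Cd²⁺/Cd) = E°(I₂/I⁻) − E°cell = (+0.54) − (+0.941) = -0.40 V.

-0.40 V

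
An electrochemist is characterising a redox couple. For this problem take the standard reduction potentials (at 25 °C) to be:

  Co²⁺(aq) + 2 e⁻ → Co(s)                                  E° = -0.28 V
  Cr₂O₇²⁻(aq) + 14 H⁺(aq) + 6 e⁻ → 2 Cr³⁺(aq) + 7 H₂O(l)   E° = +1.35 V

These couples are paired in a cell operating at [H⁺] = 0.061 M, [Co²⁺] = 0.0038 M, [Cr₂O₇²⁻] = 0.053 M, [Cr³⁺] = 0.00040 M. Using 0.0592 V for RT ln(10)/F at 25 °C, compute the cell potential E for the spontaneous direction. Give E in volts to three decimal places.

+1.588 V

Cr₂O₇²⁻/Cr³⁺ is the cathode (higher E°), Co²⁺/Co the anode: E°cell = +1.35 − (-0.28) = +1.63 V, n = 6.
Overall: Cr₂O₇²⁻(aq) + 14 H⁺(aq) + 3 Co(s) → 2 Cr³⁺(aq) + 7 H₂O(l) + 3 Co²⁺(aq)
Q = [Cr³⁺]^2·[Co²⁺]^3 / ([Cr₂O₇²⁻]·[H⁺]^14); log Q = 4.225.
E = E° − (0.0592/n) log Q = +1.63 − (0.0592/6)(4.225) = +1.588 V.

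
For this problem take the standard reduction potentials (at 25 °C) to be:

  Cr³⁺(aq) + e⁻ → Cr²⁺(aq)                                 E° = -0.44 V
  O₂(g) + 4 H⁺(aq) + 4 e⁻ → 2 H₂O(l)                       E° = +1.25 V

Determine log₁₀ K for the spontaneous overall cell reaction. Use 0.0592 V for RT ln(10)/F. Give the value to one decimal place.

Cathode: O₂/H₂O; anode: Cr³⁺/Cr²⁺. E°cell = +1.69 V, n = 4.
log K = nE°cell / 0.0592 = (4)(+1.69) / 0.0592 = 114.2.

114.2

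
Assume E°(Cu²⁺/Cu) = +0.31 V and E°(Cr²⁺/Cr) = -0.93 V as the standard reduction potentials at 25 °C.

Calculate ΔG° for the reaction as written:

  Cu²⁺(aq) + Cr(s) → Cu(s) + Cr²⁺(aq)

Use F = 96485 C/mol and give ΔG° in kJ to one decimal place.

As written, Cu²⁺/Cu is reduced (cathode) and Cr²⁺/Cr is oxidised (anode), so E°cell = (+0.31) − (-0.93) = +1.24 V.
Balancing electrons gives n = 2.
ΔG° = −nFE° = −(2)(96485)(+1.24) = -239,283 J = -239.3 kJ.

-239.3 kJ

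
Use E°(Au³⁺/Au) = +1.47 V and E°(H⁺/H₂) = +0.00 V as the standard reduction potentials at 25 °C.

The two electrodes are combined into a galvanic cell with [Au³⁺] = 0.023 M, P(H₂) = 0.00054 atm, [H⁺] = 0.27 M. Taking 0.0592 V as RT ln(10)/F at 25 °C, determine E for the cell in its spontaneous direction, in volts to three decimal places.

+1.375 V

Au³⁺/Au is the cathode (higher E°), H⁺/H₂ the anode: E°cell = +1.47 − (+0.00) = +1.47 V, n = 6.
Overall: 2 Au³⁺(aq) + 3 H₂(g) → 2 Au(s) + 6 H⁺(aq)
Q = [H⁺]^6 / ([Au³⁺]^2·P(H₂)^3); log Q = 9.668.
E = E° − (0.0592/n) log Q = +1.47 − (0.0592/6)(9.668) = +1.375 V.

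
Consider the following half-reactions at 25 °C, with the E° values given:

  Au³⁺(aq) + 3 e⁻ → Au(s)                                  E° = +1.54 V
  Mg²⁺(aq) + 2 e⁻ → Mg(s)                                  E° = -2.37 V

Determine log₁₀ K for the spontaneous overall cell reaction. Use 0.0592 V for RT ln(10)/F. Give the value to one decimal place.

Cathode: Au³⁺/Au; anode: Mg²⁺/Mg. E°cell = +3.91 V, n = 6.
log K = nE°cell / 0.0592 = (6)(+3.91) / 0.0592 = 396.3.

396.3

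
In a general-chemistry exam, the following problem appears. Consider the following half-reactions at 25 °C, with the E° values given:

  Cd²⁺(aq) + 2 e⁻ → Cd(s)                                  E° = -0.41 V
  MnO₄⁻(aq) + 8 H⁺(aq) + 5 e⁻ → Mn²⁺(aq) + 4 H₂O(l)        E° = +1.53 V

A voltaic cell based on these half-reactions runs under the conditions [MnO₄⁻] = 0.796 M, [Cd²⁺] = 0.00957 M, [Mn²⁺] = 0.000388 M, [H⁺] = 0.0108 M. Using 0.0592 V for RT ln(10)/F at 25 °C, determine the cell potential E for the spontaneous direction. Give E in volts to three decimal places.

+1.853 V

MnO₄⁻/Mn²⁺ is the cathode (higher E°), Cd²⁺/Cd the anode: E°cell = +1.53 − (-0.41) = +1.94 V, n = 10.
Overall: 2 MnO₄⁻(aq) + 16 H⁺(aq) + 5 Cd(s) → 2 Mn²⁺(aq) + 8 H₂O(l) + 5 Cd²⁺(aq)
Q = [Mn²⁺]^2·[Cd²⁺]^5 / ([MnO₄⁻]^2·[H⁺]^16); log Q = 14.746.
E = E° − (0.0592/n) log Q = +1.94 − (0.0592/10)(14.746) = +1.853 V.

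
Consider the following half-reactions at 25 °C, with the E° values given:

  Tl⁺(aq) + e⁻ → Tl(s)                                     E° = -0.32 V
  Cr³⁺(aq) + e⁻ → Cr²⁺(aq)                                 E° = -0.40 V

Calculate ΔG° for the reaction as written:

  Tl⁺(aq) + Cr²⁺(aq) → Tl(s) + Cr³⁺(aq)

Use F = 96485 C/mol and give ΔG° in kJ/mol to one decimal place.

-7.7 kJ/mol

As written, Tl⁺/Tl is reduced (cathode) and Cr³⁺/Cr²⁺ is oxidised (anode), so E°cell = (-0.32) − (-0.40) = +0.08 V.
Balancing electrons gives n = 1.
ΔG° = −nFE° = −(1)(96485)(+0.08) = -7,719 J = -7.7 kJ/mol.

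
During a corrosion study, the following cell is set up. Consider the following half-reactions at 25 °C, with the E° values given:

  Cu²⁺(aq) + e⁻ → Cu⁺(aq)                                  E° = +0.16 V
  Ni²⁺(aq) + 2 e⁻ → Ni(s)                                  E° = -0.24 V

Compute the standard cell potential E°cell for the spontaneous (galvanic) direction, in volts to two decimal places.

The Cu²⁺/Cu⁺ couple has the higher reduction potential, so it is the cathode; Ni²⁺/Ni is oxidised at the anode.
E°cell = E°(cathode) − E°(anode) = (+0.16) − (-0.24) = +0.40 V.
Since E°cell > 0, the reaction is spontaneous under standard conditions.

+0.40 V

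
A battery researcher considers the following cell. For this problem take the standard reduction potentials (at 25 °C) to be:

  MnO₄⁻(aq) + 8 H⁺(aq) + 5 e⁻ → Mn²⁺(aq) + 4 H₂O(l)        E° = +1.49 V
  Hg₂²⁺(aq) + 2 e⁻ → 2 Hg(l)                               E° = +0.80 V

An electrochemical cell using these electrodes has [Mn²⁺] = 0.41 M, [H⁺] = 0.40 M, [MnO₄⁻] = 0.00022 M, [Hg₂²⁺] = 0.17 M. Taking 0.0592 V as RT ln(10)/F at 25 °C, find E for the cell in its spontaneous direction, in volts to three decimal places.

+0.636 V

MnO₄⁻/Mn²⁺ is the cathode (higher E°), Hg₂²⁺/Hg the anode: E°cell = +1.49 − (+0.80) = +0.69 V, n = 10.
Overall: 2 MnO₄⁻(aq) + 16 H⁺(aq) + 10 Hg(l) → 2 Mn²⁺(aq) + 8 H₂O(l) + 5 Hg₂²⁺(aq)
Q = [Mn²⁺]^2·[Hg₂²⁺]^5 / ([MnO₄⁻]^2·[H⁺]^16); log Q = 9.060.
E = E° − (0.0592/n) log Q = +0.69 − (0.0592/10)(9.060) = +0.636 V.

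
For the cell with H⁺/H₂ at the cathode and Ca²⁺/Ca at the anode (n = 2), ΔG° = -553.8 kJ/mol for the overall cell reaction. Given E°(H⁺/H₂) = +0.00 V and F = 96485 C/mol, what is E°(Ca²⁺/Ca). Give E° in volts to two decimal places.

-2.87 V

E°cell = −ΔG°/(nF) = −(-553.8×10³)/((2)(96485)) = +2.870 V.
Since H⁺/H₂ is the cathode and Ca²⁺/Ca the anode, E°cell = E°(H⁺/H₂) − E°(Ca²⁺/Ca).
So E°(Ca²⁺/Ca) = E°(H⁺/H₂) − E°cell = (+0.00) − (+2.870) = -2.87 V.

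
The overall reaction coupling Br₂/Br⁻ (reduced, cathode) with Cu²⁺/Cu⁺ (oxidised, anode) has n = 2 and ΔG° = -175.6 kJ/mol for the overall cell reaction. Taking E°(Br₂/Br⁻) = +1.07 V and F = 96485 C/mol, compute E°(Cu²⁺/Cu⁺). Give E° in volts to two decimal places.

+0.16 V

E°cell = −ΔG°/(nF) = −(-175.6×10³)/((2)(96485)) = +0.910 V.
Since Br₂/Br⁻ is the cathode and Cu²⁺/Cu⁺ the anode, E°cell = E°(Br₂/Br⁻) − E°(Cu²⁺/Cu⁺).
So E°(Cu²⁺/Cu⁺) = E°(Br₂/Br⁻) − E°cell = (+1.07) − (+0.910) = +0.16 V.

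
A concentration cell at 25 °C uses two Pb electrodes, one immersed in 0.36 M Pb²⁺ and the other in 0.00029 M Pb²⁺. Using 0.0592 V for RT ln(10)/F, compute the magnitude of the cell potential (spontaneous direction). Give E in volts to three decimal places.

For a concentration cell E°cell = 0. The 0.36 M side is the cathode (reduction is favoured where [Pb²⁺] is higher).
With n = 2, E = −(0.0592/2) log([Pb²⁺]ₐₙ/[Pb²⁺]꜀ₐₜ) = −(0.0592/2) log(0.00029/0.36) = −(0.0592/2)(-3.094) = +0.092 V.

+0.092 V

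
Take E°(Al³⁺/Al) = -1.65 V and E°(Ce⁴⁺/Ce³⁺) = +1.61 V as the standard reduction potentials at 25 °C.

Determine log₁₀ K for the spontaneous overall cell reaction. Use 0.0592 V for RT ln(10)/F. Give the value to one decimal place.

165.2

Cathode: Ce⁴⁺/Ce³⁺; anode: Al³⁺/Al. E°cell = +3.26 V, n = 3.
log K = nE°cell / 0.0592 = (3)(+3.26) / 0.0592 = 165.2.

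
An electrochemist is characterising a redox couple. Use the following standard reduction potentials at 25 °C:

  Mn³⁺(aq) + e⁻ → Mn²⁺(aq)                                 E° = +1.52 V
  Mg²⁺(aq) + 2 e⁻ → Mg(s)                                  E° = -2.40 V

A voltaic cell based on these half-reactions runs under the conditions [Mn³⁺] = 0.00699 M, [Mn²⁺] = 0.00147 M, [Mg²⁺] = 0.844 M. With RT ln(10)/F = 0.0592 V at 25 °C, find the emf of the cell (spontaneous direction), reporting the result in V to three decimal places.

+3.962 V

Mn³⁺/Mn²⁺ is the cathode (higher E°), Mg²⁺/Mg the anode: E°cell = +1.52 − (-2.40) = +3.92 V, n = 2.
Overall: 2 Mn³⁺(aq) + Mg(s) → 2 Mn²⁺(aq) + Mg²⁺(aq)
Q = [Mn²⁺]^2·[Mg²⁺] / ([Mn³⁺]^2); log Q = -1.428.
E = E° − (0.0592/n) log Q = +3.92 − (0.0592/2)(-1.428) = +3.962 V.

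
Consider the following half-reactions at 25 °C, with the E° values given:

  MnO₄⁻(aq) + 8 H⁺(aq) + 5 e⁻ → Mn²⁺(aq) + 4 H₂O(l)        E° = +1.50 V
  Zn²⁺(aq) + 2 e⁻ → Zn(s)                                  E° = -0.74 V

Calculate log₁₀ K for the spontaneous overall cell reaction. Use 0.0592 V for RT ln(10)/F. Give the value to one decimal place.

Cathode: MnO₄⁻/Mn²⁺; anode: Zn²⁺/Zn. E°cell = +2.24 V, n = 10.
log K = nE°cell / 0.0592 = (10)(+2.24) / 0.0592 = 378.4.

378.4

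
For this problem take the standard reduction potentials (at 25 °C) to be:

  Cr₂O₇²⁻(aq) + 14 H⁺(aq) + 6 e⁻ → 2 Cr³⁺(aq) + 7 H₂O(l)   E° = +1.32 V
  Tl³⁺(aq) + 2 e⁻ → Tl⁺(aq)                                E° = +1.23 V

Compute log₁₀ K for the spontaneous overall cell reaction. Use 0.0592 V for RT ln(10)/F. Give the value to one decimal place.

Cathode: Cr₂O₇²⁻/Cr³⁺; anode: Tl³⁺/Tl⁺. E°cell = +0.09 V, n = 6.
log K = nE°cell / 0.0592 = (6)(+0.09) / 0.0592 = 9.1.

9.1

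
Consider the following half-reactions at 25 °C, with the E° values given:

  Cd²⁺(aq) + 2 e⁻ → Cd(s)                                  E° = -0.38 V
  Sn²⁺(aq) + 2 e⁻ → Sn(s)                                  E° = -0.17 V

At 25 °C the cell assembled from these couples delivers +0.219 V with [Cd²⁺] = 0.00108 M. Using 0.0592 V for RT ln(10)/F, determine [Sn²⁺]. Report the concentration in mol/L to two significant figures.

Sn²⁺/Sn is the cathode, Cd²⁺/Cd the anode: E°cell = +0.21 V, n = 2.
Overall reaction: Sn²⁺(aq) + Cd(s) → Sn(s) + Cd²⁺(aq); Q = [Cd²⁺]^1/[Sn²⁺]^1.
From E = E° − (0.0592/n) log Q: log Q = (E° − E)·n/0.0592 = (+0.21 − (+0.219))·2/0.0592 = -0.3041.
So 1·log[Sn²⁺] = 1·log(0.00108) − log Q = -2.9666 − (-0.3041) = -2.6625; [Sn²⁺] = 10^(-2.6625) ≈ 0.0022 M.

0.0022 M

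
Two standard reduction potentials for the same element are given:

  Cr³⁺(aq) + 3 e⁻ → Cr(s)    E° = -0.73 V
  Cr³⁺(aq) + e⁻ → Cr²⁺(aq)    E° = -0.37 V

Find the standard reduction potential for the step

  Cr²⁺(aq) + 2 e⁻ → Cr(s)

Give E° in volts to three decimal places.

Sequential free energies add, so n₃E°₃ = n₁E°₁ + n₂E°₂.
With n₃ = 3, and the known step contributing 1×(-0.37) V, the unknown satisfies 2·E° = 3×(-0.73) − 1×(-0.37) = -1.820.
E° = -1.820 / 2 = -0.910 V.

-0.910 V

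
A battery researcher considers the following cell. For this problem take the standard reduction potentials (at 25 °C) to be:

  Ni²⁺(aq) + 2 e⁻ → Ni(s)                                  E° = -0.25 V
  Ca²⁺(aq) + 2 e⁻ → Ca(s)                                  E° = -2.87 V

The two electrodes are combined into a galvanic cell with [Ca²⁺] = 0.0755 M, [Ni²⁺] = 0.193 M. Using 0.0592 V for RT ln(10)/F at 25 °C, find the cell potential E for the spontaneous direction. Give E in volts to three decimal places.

+2.632 V

Ni²⁺/Ni is the cathode (higher E°), Ca²⁺/Ca the anode: E°cell = -0.25 − (-2.87) = +2.62 V, n = 2.
Overall: Ni²⁺(aq) + Ca(s) → Ni(s) + Ca²⁺(aq)
Q = [Ca²⁺] / ([Ni²⁺]); log Q = -0.408.
E = E° − (0.0592/n) log Q = +2.62 − (0.0592/2)(-0.408) = +2.632 V.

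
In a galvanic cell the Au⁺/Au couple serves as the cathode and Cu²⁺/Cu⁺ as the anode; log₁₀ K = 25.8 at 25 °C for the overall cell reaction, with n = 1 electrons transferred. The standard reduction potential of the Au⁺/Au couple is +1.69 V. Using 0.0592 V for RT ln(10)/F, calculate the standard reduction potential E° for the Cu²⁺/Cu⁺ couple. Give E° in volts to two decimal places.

+0.16 V

E°cell = (0.0592/n)·log K = (0.0592/1)(25.8) = +1.527 V.
Since Au⁺/Au is the cathode and Cu²⁺/Cu⁺ the anode, E°cell = E°(Au⁺/Au) − E°(Cu²⁺/Cu⁺).
So E°(Cu²⁺/Cu⁺) = E°(Au⁺/Au) − E°cell = (+1.69) − (+1.527) = +0.16 V.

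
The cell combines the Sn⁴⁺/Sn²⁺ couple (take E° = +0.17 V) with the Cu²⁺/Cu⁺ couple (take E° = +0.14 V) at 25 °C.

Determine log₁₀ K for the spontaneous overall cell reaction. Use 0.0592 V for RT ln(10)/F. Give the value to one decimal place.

Cathode: Sn⁴⁺/Sn²⁺; anode: Cu²⁺/Cu⁺. E°cell = +0.03 V, n = 2.
log K = nE°cell / 0.0592 = (2)(+0.03) / 0.0592 = 1.0.

1.0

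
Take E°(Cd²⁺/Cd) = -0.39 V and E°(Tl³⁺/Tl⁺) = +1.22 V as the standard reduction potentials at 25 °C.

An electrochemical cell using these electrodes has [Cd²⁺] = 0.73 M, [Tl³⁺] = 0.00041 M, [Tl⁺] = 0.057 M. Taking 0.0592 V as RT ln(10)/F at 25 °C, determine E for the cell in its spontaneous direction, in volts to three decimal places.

Tl³⁺/Tl⁺ is the cathode (higher E°), Cd²⁺/Cd the anode: E°cell = +1.22 − (-0.39) = +1.61 V, n = 2.
Overall: Tl³⁺(aq) + Cd(s) → Tl⁺(aq) + Cd²⁺(aq)
Q = [Tl⁺]·[Cd²⁺] / ([Tl³⁺]); log Q = 2.006.
E = E° − (0.0592/n) log Q = +1.61 − (0.0592/2)(2.006) = +1.551 V.

+1.551 V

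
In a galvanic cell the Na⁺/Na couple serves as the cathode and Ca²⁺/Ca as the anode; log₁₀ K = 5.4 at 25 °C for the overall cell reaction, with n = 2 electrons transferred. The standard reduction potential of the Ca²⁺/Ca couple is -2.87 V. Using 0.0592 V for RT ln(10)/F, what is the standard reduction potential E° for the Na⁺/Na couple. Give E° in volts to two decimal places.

-2.71 V

E°cell = (0.0592/n)·log K = (0.0592/2)(5.4) = +0.160 V.
Since Na⁺/Na is the cathode and Ca²⁺/Ca the anode, E°cell = E°(Na⁺/Na) − E°(Ca²⁺/Ca).
So E°(Na⁺/Na) = E°cell + E°(Ca²⁺/Ca) = +0.160 + (-2.87) = -2.71 V.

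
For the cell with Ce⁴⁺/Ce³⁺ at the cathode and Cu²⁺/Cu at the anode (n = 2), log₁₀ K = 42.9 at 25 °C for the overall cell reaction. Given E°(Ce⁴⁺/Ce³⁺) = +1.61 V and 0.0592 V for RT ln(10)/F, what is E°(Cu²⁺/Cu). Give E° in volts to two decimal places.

E°cell = (0.0592/n)·log K = (0.0592/2)(42.9) = +1.270 V.
Since Ce⁴⁺/Ce³⁺ is the cathode and Cu²⁺/Cu the anode, E°cell = E°(Ce⁴⁺/Ce³⁺) − E°(Cu²⁺/Cu).
So E°(Cu²⁺/Cu) = E°(Ce⁴⁺/Ce³⁺) − E°cell = (+1.61) − (+1.270) = +0.34 V.

+0.34 V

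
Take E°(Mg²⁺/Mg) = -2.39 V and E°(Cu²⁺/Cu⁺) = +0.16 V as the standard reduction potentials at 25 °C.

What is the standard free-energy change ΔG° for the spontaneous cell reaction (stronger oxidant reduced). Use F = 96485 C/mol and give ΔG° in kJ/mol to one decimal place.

Cu²⁺/Cu⁺ (E° = +0.16 V) is the cathode; Mg²⁺/Mg (E° = -2.39 V) is the anode, so E°cell = +2.55 V.
Balancing electrons gives n = 2 (lcm of 1 and 2).
ΔG° = −nFE° = −(2)(96485)(+2.55) = -492,073 J = -492.1 kJ/mol.

-492.1 kJ/mol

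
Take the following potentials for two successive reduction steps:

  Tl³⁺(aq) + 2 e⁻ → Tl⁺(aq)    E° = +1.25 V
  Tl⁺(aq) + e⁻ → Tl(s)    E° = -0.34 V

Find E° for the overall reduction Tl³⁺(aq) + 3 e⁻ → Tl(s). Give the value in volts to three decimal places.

Standard free energies of sequential steps add: ΔG°₃ = ΔG°₁ + ΔG°₂, so n₃E°₃ = n₁E°₁ + n₂E°₂.
E°₃ = (2×+1.25 + 1×-0.34) / 3 = (+2.160) / 3 = +0.720 V.

+0.720 V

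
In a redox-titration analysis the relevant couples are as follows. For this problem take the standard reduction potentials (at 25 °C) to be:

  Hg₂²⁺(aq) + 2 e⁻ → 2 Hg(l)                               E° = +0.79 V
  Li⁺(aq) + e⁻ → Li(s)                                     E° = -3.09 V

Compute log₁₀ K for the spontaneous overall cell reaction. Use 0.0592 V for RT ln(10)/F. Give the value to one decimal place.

131.1

Cathode: Hg₂²⁺/Hg; anode: Li⁺/Li. E°cell = +3.88 V, n = 2.
log K = nE°cell / 0.0592 = (2)(+3.88) / 0.0592 = 131.1.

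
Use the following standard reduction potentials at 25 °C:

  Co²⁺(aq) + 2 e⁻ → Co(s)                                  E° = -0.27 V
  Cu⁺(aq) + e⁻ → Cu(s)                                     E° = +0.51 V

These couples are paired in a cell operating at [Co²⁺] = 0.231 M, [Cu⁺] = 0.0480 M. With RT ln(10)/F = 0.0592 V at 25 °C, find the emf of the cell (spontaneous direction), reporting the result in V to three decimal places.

Cu⁺/Cu is the cathode (higher E°), Co²⁺/Co the anode: E°cell = +0.51 − (-0.27) = +0.78 V, n = 2.
Overall: 2 Cu⁺(aq) + Co(s) → 2 Cu(s) + Co²⁺(aq)
Q = [Co²⁺] / ([Cu⁺]^2); log Q = 2.001.
E = E° − (0.0592/n) log Q = +0.78 − (0.0592/2)(2.001) = +0.721 V.

+0.721 V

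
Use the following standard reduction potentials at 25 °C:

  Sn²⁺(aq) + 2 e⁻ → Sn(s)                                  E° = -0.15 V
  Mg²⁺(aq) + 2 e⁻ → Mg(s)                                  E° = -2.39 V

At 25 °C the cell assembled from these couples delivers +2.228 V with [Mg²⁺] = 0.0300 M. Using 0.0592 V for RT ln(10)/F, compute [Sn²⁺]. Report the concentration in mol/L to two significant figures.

Sn²⁺/Sn is the cathode, Mg²⁺/Mg the anode: E°cell = +2.24 V, n = 2.
Overall reaction: Sn²⁺(aq) + Mg(s) → Sn(s) + Mg²⁺(aq); Q = [Mg²⁺]^1/[Sn²⁺]^1.
From E = E° − (0.0592/n) log Q: log Q = (E° − E)·n/0.0592 = (+2.24 − (+2.228))·2/0.0592 = 0.4054.
So 1·log[Sn²⁺] = 1·log(0.03) − log Q = -1.5229 − (0.4054) = -1.9283; [Sn²⁺] = 10^(-1.9283) ≈ 0.012 M.

0.012 M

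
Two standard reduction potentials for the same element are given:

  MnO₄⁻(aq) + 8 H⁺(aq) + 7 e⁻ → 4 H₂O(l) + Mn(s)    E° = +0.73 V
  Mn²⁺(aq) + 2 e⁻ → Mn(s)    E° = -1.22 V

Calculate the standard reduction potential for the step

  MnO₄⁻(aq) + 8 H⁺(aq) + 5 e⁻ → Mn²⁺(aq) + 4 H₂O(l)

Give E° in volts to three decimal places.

+1.510 V

Sequential free energies add, so n₃E°₃ = n₁E°₁ + n₂E°₂.
With n₃ = 7, and the known step contributing 2×(-1.22) V, the unknown satisfies 5·E° = 7×(+0.73) − 2×(-1.22) = +7.550.
E° = +7.550 / 5 = +1.510 V.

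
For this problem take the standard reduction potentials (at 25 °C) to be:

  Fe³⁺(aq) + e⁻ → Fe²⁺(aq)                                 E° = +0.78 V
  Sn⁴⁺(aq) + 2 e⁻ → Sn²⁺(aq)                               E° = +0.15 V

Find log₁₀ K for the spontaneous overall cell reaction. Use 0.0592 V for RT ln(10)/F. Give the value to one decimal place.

21.3

Cathode: Fe³⁺/Fe²⁺; anode: Sn⁴⁺/Sn²⁺. E°cell = +0.63 V, n = 2.
log K = nE°cell / 0.0592 = (2)(+0.63) / 0.0592 = 21.3.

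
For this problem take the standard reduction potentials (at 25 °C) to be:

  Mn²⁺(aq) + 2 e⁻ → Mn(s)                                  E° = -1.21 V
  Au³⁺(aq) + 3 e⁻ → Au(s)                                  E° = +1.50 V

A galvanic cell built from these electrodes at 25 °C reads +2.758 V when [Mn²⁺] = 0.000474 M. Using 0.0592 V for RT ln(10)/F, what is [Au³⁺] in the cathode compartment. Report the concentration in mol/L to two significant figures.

0.0028 M

Au³⁺/Au is the cathode, Mn²⁺/Mn the anode: E°cell = +2.71 V, n = 6.
Overall reaction: 2 Au³⁺(aq) + 3 Mn(s) → 2 Au(s) + 3 Mn²⁺(aq); Q = [Mn²⁺]^3/[Au³⁺]^2.
From E = E° − (0.0592/n) log Q: log Q = (E° − E)·n/0.0592 = (+2.71 − (+2.758))·6/0.0592 = -4.8649.
So 2·log[Au³⁺] = 3·log(0.000474) − log Q = -9.9727 − (-4.8649) = -5.1078; log[Au³⁺] = -5.1078 / 2 = -2.5539; [Au³⁺] = 10^(-2.5539) ≈ 0.0028 M.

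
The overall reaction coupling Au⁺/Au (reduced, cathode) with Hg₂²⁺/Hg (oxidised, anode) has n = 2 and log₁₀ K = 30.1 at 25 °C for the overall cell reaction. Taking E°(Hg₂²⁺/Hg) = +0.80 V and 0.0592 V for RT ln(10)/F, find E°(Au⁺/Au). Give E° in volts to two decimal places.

E°cell = (0.0592/n)·log K = (0.0592/2)(30.1) = +0.891 V.
Since Au⁺/Au is the cathode and Hg₂²⁺/Hg the anode, E°cell = E°(Au⁺/Au) − E°(Hg₂²⁺/Hg).
So E°(Au⁺/Au) = E°cell + E°(Hg₂²⁺/Hg) = +0.891 + (+0.80) = +1.69 V.

+1.69 V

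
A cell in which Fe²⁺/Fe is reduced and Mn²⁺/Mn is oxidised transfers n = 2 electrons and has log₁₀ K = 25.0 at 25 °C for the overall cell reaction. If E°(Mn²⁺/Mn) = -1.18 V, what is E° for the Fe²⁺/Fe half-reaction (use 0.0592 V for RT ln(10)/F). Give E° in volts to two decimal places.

-0.44 V

E°cell = (0.0592/n)·log K = (0.0592/2)(25.0) = +0.740 V.
Since Fe²⁺/Fe is the cathode and Mn²⁺/Mn the anode, E°cell = E°(Fe²⁺/Fe) − E°(Mn²⁺/Mn).
So E°(Fe²⁺/Fe) = E°cell + E°(Mn²⁺/Mn) = +0.740 + (-1.18) = -0.44 V.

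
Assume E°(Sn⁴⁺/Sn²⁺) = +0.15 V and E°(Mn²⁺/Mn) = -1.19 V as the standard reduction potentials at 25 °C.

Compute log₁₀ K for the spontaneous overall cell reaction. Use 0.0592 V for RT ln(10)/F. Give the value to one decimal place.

45.3

Cathode: Sn⁴⁺/Sn²⁺; anode: Mn²⁺/Mn. E°cell = +1.34 V, n = 2.
log K = nE°cell / 0.0592 = (2)(+1.34) / 0.0592 = 45.3.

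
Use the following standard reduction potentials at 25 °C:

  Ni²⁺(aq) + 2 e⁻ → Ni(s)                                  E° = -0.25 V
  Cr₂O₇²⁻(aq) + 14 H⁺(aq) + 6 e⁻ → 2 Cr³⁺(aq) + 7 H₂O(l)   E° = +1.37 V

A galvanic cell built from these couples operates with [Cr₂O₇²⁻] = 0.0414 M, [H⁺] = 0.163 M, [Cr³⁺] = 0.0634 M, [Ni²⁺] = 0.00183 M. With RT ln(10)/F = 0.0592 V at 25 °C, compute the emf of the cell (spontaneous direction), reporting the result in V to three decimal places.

Cr₂O₇²⁻/Cr³⁺ is the cathode (higher E°), Ni²⁺/Ni the anode: E°cell = +1.37 − (-0.25) = +1.62 V, n = 6.
Overall: Cr₂O₇²⁻(aq) + 14 H⁺(aq) + 3 Ni(s) → 2 Cr³⁺(aq) + 7 H₂O(l) + 3 Ni²⁺(aq)
Q = [Cr³⁺]^2·[Ni²⁺]^3 / ([Cr₂O₇²⁻]·[H⁺]^14); log Q = 1.804.
E = E° − (0.0592/n) log Q = +1.62 − (0.0592/6)(1.804) = +1.602 V.

+1.602 V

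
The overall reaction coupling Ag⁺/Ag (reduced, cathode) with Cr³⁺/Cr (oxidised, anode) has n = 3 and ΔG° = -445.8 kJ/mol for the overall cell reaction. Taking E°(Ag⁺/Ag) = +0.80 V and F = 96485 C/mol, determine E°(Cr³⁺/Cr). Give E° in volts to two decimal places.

-0.74 V

E°cell = −ΔG°/(nF) = −(-445.8×10³)/((3)(96485)) = +1.540 V.
Since Ag⁺/Ag is the cathode and Cr³⁺/Cr the anode, E°cell = E°(Ag⁺/Ag) − E°(Cr³⁺/Cr).
So E°(Cr³⁺/Cr) = E°(Ag⁺/Ag) − E°cell = (+0.80) − (+1.540) = -0.74 V.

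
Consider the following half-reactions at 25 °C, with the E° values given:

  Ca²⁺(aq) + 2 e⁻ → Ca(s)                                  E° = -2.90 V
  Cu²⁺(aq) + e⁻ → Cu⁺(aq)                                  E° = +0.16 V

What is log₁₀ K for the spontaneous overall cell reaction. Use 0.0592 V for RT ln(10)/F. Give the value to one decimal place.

103.4

Cathode: Cu²⁺/Cu⁺; anode: Ca²⁺/Ca. E°cell = +3.06 V, n = 2.
log K = nE°cell / 0.0592 = (2)(+3.06) / 0.0592 = 103.4.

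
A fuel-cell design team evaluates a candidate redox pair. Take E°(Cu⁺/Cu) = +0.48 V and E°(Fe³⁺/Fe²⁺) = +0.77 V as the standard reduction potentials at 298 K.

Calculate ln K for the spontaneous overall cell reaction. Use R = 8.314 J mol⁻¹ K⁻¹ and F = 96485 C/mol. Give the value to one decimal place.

Cathode: Fe³⁺/Fe²⁺; anode: Cu⁺/Cu. E°cell = (+0.77) − (+0.48) = +0.29 V, with n = 1.
ΔG° = −nFE° = −RT ln K, so ln K = nFE°/(RT) = (1)(96485)(+0.29) / ((8.314)(298)) = 11.294.

11.3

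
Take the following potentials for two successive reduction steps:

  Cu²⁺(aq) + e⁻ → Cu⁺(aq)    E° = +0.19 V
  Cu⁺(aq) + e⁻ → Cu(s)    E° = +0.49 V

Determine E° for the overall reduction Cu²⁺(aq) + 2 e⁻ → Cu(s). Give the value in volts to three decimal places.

+0.340 V

Standard free energies of sequential steps add: ΔG°₃ = ΔG°₁ + ΔG°₂, so n₃E°₃ = n₁E°₁ + n₂E°₂.
E°₃ = (1×+0.19 + 1×+0.49) / 2 = (+0.680) / 2 = +0.340 V.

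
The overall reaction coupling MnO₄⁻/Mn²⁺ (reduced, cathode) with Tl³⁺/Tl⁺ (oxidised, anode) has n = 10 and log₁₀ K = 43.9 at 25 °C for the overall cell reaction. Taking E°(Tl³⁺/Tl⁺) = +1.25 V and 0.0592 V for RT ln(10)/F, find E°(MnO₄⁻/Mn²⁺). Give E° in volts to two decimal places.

E°cell = (0.0592/n)·log K = (0.0592/10)(43.9) = +0.260 V.
Since MnO₄⁻/Mn²⁺ is the cathode and Tl³⁺/Tl⁺ the anode, E°cell = E°(MnO₄⁻/Mn²⁺) − E°(Tl³⁺/Tl⁺).
So E°(MnO₄⁻/Mn²⁺) = E°cell + E°(Tl³⁺/Tl⁺) = +0.260 + (+1.25) = +1.51 V.

+1.51 V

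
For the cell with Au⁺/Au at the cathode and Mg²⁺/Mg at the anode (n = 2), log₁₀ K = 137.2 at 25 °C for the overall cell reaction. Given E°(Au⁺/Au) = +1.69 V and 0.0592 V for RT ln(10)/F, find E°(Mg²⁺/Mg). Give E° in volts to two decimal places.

-2.37 V

E°cell = (0.0592/n)·log K = (0.0592/2)(137.2) = +4.061 V.
Since Au⁺/Au is the cathode and Mg²⁺/Mg the anode, E°cell = E°(Au⁺/Au) − E°(Mg²⁺/Mg).
So E°(Mg²⁺/Mg) = E°(Au⁺/Au) − E°cell = (+1.69) − (+4.061) = -2.37 V.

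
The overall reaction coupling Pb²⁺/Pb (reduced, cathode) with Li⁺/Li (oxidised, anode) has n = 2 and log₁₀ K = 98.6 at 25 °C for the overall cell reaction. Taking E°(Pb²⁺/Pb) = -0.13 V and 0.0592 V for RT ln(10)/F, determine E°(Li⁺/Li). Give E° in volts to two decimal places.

-3.05 V

E°cell = (0.0592/n)·log K = (0.0592/2)(98.6) = +2.919 V.
Since Pb²⁺/Pb is the cathode and Li⁺/Li the anode, E°cell = E°(Pb²⁺/Pb) − E°(Li⁺/Li).
So E°(Li⁺/Li) = E°(Pb²⁺/Pb) − E°cell = (-0.13) − (+2.919) = -3.05 V.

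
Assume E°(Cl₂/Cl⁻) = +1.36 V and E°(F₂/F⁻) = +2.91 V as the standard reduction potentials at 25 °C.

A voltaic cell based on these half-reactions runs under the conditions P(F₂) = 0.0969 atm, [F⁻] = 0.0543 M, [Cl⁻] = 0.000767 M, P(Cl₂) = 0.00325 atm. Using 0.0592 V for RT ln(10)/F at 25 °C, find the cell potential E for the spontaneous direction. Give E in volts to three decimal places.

F₂/F⁻ is the cathode (higher E°), Cl₂/Cl⁻ the anode: E°cell = +2.91 − (+1.36) = +1.55 V, n = 2.
Overall: F₂(g) + 2 Cl⁻(aq) → 2 F⁻(aq) + Cl₂(g)
Q = [F⁻]^2·P(Cl₂) / (P(F₂)·[Cl⁻]^2); log Q = 2.226.
E = E° − (0.0592/n) log Q = +1.55 − (0.0592/2)(2.226) = +1.484 V.

+1.484 V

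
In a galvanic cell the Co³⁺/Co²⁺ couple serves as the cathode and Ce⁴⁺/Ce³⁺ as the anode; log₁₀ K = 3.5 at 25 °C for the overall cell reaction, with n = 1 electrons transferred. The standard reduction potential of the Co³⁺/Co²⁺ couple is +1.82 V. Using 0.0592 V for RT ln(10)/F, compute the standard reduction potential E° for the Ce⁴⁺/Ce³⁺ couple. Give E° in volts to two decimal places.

E°cell = (0.0592/n)·log K = (0.0592/1)(3.5) = +0.207 V.
Since Co³⁺/Co²⁺ is the cathode and Ce⁴⁺/Ce³⁺ the anode, E°cell = E°(Co³⁺/Co²⁺) − E°(Ce⁴⁺/Ce³⁺).
So E°(Ce⁴⁺/Ce³⁺) = E°(Co³⁺/Co²⁺) − E°cell = (+1.82) − (+0.207) = +1.61 V.

+1.61 V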